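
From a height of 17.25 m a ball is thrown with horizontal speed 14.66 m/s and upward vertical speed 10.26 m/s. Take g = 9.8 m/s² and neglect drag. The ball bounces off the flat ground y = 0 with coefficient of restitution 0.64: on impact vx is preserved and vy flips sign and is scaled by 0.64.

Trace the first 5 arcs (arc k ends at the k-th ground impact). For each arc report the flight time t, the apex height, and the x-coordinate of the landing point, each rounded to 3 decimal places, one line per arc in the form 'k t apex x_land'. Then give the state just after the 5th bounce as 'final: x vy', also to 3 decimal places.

1 3.196 22.621 46.847
2 2.750 9.265 87.165
3 1.760 3.795 112.968
4 1.126 1.554 129.483
5 0.721 0.637 140.052
final: 140.052 2.261

Arc 1: start y=17.250, vy=10.260 → t=3.196, apex=22.621, x_land=46.847, impact vy=-21.056
  bounce: vy ← 0.64·21.056 = 13.476
Arc 2: start y=0.000, vy=13.476 → t=2.750, apex=9.265, x_land=87.165, impact vy=-13.476
  bounce: vy ← 0.64·13.476 = 8.625
Arc 3: start y=0.000, vy=8.625 → t=1.760, apex=3.795, x_land=112.968, impact vy=-8.625
  bounce: vy ← 0.64·8.625 = 5.520
Arc 4: start y=0.000, vy=5.520 → t=1.126, apex=1.554, x_land=129.483, impact vy=-5.520
  bounce: vy ← 0.64·5.520 = 3.533
Arc 5: start y=0.000, vy=3.533 → t=0.721, apex=0.637, x_land=140.052, impact vy=-3.533
  bounce: vy ← 0.64·3.533 = 2.261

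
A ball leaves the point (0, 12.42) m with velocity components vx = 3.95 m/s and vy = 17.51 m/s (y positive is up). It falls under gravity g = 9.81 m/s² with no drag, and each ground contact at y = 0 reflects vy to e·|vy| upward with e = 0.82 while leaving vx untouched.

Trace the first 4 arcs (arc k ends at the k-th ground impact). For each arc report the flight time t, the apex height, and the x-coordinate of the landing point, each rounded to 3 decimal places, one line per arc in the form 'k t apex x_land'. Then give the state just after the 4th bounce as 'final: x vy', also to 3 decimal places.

Arc 1: start y=12.420, vy=17.510 → t=4.176, apex=28.047, x_land=16.496, impact vy=-23.458
  bounce: vy ← 0.82·23.458 = 19.236
Arc 2: start y=0.000, vy=19.236 → t=3.922, apex=18.859, x_land=31.986, impact vy=-19.236
  bounce: vy ← 0.82·19.236 = 15.773
Arc 3: start y=0.000, vy=15.773 → t=3.216, apex=12.681, x_land=44.688, impact vy=-15.773
  bounce: vy ← 0.82·15.773 = 12.934
Arc 4: start y=0.000, vy=12.934 → t=2.637, apex=8.526, x_land=55.104, impact vy=-12.934
  bounce: vy ← 0.82·12.934 = 10.606

1 4.176 28.047 16.496
2 3.922 18.859 31.986
3 3.216 12.681 44.688
4 2.637 8.526 55.104
final: 55.104 10.606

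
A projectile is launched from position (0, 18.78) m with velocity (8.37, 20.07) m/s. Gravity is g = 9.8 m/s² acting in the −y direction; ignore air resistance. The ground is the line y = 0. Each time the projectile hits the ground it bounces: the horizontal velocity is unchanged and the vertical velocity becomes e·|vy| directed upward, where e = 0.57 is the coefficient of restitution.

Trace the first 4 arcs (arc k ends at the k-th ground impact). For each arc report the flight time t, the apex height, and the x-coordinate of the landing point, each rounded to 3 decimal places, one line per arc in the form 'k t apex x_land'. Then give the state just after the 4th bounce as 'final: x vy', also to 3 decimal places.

1 4.881 39.331 40.855
2 3.230 12.779 67.888
3 1.841 4.152 83.297
4 1.049 1.349 92.081
final: 92.081 2.931

Arc 1: start y=18.780, vy=20.070 → t=4.881, apex=39.331, x_land=40.855, impact vy=-27.765
  bounce: vy ← 0.57·27.765 = 15.826
Arc 2: start y=0.000, vy=15.826 → t=3.230, apex=12.779, x_land=67.888, impact vy=-15.826
  bounce: vy ← 0.57·15.826 = 9.021
Arc 3: start y=0.000, vy=9.021 → t=1.841, apex=4.152, x_land=83.297, impact vy=-9.021
  bounce: vy ← 0.57·9.021 = 5.142
Arc 4: start y=0.000, vy=5.142 → t=1.049, apex=1.349, x_land=92.081, impact vy=-5.142
  bounce: vy ← 0.57·5.142 = 2.931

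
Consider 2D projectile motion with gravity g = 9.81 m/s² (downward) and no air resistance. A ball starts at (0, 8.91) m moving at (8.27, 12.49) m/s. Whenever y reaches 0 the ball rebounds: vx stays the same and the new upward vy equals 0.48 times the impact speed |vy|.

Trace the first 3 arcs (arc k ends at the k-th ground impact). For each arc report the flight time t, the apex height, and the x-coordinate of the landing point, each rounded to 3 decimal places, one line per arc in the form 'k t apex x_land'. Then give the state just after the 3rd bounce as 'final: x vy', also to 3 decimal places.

Arc 1: start y=8.910, vy=12.490 → t=3.127, apex=16.861, x_land=25.862, impact vy=-18.188
  bounce: vy ← 0.48·18.188 = 8.730
Arc 2: start y=0.000, vy=8.730 → t=1.780, apex=3.885, x_land=40.582, impact vy=-8.730
  bounce: vy ← 0.48·8.730 = 4.191
Arc 3: start y=0.000, vy=4.191 → t=0.854, apex=0.895, x_land=47.648, impact vy=-4.191
  bounce: vy ← 0.48·4.191 = 2.011

1 3.127 16.861 25.862
2 1.780 3.885 40.582
3 0.854 0.895 47.648
final: 47.648 2.011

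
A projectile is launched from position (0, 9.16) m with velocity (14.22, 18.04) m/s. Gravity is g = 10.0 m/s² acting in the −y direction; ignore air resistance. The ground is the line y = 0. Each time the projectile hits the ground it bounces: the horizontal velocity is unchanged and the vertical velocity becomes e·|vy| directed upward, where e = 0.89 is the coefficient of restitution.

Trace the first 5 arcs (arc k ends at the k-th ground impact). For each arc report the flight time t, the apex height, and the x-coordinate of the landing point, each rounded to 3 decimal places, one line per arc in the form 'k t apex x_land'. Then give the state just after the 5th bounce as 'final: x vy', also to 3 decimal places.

1 4.059 25.432 57.723
2 4.014 20.145 114.809
3 3.573 15.957 165.615
4 3.180 12.639 210.832
5 2.830 10.012 251.076
final: 251.076 12.594

Arc 1: start y=9.160, vy=18.040 → t=4.059, apex=25.432, x_land=57.723, impact vy=-22.553
  bounce: vy ← 0.89·22.553 = 20.072
Arc 2: start y=0.000, vy=20.072 → t=4.014, apex=20.145, x_land=114.809, impact vy=-20.072
  bounce: vy ← 0.89·20.072 = 17.864
Arc 3: start y=0.000, vy=17.864 → t=3.573, apex=15.957, x_land=165.615, impact vy=-17.864
  bounce: vy ← 0.89·17.864 = 15.899
Arc 4: start y=0.000, vy=15.899 → t=3.180, apex=12.639, x_land=210.832, impact vy=-15.899
  bounce: vy ← 0.89·15.899 = 14.150
Arc 5: start y=0.000, vy=14.150 → t=2.830, apex=10.012, x_land=251.076, impact vy=-14.150
  bounce: vy ← 0.89·14.150 = 12.594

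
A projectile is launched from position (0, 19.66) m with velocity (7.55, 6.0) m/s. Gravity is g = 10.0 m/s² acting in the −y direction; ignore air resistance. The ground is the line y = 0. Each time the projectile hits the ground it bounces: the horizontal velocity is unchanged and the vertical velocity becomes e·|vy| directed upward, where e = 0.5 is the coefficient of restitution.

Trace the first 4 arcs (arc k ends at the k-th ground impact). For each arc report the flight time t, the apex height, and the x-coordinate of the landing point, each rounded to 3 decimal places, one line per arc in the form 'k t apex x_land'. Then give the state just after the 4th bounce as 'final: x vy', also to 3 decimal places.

Arc 1: start y=19.660, vy=6.000 → t=2.672, apex=21.460, x_land=20.171, impact vy=-20.717
  bounce: vy ← 0.5·20.717 = 10.359
Arc 2: start y=0.000, vy=10.359 → t=2.072, apex=5.365, x_land=35.813, impact vy=-10.359
  bounce: vy ← 0.5·10.359 = 5.179
Arc 3: start y=0.000, vy=5.179 → t=1.036, apex=1.341, x_land=43.634, impact vy=-5.179
  bounce: vy ← 0.5·5.179 = 2.590
Arc 4: start y=0.000, vy=2.590 → t=0.518, apex=0.335, x_land=47.544, impact vy=-2.590
  bounce: vy ← 0.5·2.590 = 1.295

1 2.672 21.460 20.171
2 2.072 5.365 35.813
3 1.036 1.341 43.634
4 0.518 0.335 47.544
final: 47.544 1.295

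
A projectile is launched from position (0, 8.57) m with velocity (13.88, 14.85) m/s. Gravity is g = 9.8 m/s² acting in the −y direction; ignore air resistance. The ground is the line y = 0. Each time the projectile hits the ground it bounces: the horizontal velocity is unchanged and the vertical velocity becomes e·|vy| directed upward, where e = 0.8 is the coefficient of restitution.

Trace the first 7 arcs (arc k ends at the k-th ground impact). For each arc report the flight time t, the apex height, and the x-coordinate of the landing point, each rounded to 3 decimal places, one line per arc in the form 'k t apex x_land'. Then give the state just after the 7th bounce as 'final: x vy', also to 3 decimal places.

Arc 1: start y=8.570, vy=14.850 → t=3.527, apex=19.821, x_land=48.949, impact vy=-19.710
  bounce: vy ← 0.8·19.710 = 15.768
Arc 2: start y=0.000, vy=15.768 → t=3.218, apex=12.686, x_land=93.614, impact vy=-15.768
  bounce: vy ← 0.8·15.768 = 12.615
Arc 3: start y=0.000, vy=12.615 → t=2.574, apex=8.119, x_land=129.347, impact vy=-12.615
  bounce: vy ← 0.8·12.615 = 10.092
Arc 4: start y=0.000, vy=10.092 → t=2.060, apex=5.196, x_land=157.933, impact vy=-10.092
  bounce: vy ← 0.8·10.092 = 8.073
Arc 5: start y=0.000, vy=8.073 → t=1.648, apex=3.325, x_land=180.802, impact vy=-8.073
  bounce: vy ← 0.8·8.073 = 6.459
Arc 6: start y=0.000, vy=6.459 → t=1.318, apex=2.128, x_land=199.097, impact vy=-6.459
  bounce: vy ← 0.8·6.459 = 5.167
Arc 7: start y=0.000, vy=5.167 → t=1.054, apex=1.362, x_land=213.734, impact vy=-5.167
  bounce: vy ← 0.8·5.167 = 4.134

1 3.527 19.821 48.949
2 3.218 12.686 93.614
3 2.574 8.119 129.347
4 2.060 5.196 157.933
5 1.648 3.325 180.802
6 1.318 2.128 199.097
7 1.054 1.362 213.734
final: 213.734 4.134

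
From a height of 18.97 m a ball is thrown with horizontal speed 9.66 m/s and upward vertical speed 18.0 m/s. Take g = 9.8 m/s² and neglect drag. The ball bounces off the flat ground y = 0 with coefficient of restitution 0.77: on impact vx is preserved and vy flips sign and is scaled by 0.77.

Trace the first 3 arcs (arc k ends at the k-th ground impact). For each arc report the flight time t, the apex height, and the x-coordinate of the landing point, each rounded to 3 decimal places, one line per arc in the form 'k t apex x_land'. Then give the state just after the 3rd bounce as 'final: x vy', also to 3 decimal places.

Arc 1: start y=18.970, vy=18.000 → t=4.528, apex=35.501, x_land=43.744, impact vy=-26.378
  bounce: vy ← 0.77·26.378 = 20.311
Arc 2: start y=0.000, vy=20.311 → t=4.145, apex=21.048, x_land=83.786, impact vy=-20.311
  bounce: vy ← 0.77·20.311 = 15.640
Arc 3: start y=0.000, vy=15.640 → t=3.192, apex=12.480, x_land=114.619, impact vy=-15.640
  bounce: vy ← 0.77·15.640 = 12.043

1 4.528 35.501 43.744
2 4.145 21.048 83.786
3 3.192 12.480 114.619
final: 114.619 12.043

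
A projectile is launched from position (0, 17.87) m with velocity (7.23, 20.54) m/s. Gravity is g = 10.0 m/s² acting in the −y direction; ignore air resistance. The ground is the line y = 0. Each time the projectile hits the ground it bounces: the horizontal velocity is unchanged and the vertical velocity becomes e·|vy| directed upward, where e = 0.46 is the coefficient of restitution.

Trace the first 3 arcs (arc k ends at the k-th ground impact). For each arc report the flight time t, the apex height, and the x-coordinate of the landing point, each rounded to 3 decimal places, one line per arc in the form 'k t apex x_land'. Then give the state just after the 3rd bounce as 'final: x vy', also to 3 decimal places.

1 4.846 38.965 35.034
2 2.568 8.245 53.602
3 1.181 1.745 62.144
final: 62.144 2.717

Arc 1: start y=17.870, vy=20.540 → t=4.846, apex=38.965, x_land=35.034, impact vy=-27.916
  bounce: vy ← 0.46·27.916 = 12.841
Arc 2: start y=0.000, vy=12.841 → t=2.568, apex=8.245, x_land=53.602, impact vy=-12.841
  bounce: vy ← 0.46·12.841 = 5.907
Arc 3: start y=0.000, vy=5.907 → t=1.181, apex=1.745, x_land=62.144, impact vy=-5.907
  bounce: vy ← 0.46·5.907 = 2.717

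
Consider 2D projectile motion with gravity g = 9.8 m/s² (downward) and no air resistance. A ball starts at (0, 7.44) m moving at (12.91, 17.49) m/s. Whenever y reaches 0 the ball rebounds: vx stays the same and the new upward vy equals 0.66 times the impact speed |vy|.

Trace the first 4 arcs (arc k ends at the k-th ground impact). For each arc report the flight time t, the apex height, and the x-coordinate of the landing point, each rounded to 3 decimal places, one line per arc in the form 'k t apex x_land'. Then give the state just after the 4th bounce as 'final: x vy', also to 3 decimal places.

1 3.953 23.047 51.039
2 2.863 10.039 87.997
3 1.889 4.373 112.390
4 1.247 1.905 128.489
final: 128.489 4.033

Arc 1: start y=7.440, vy=17.490 → t=3.953, apex=23.047, x_land=51.039, impact vy=-21.254
  bounce: vy ← 0.66·21.254 = 14.028
Arc 2: start y=0.000, vy=14.028 → t=2.863, apex=10.039, x_land=87.997, impact vy=-14.028
  bounce: vy ← 0.66·14.028 = 9.258
Arc 3: start y=0.000, vy=9.258 → t=1.889, apex=4.373, x_land=112.390, impact vy=-9.258
  bounce: vy ← 0.66·9.258 = 6.110
Arc 4: start y=0.000, vy=6.110 → t=1.247, apex=1.905, x_land=128.489, impact vy=-6.110
  bounce: vy ← 0.66·6.110 = 4.033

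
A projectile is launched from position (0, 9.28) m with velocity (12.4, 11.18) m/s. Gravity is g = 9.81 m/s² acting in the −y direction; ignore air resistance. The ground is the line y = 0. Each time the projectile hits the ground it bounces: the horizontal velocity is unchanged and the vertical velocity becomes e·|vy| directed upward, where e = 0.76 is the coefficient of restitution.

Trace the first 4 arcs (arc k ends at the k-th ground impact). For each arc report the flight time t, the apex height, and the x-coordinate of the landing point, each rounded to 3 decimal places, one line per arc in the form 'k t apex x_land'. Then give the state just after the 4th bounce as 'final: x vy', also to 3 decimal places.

1 2.926 15.651 36.281
2 2.715 9.040 69.949
3 2.063 5.221 95.536
4 1.568 3.016 114.983
final: 114.983 5.846

Arc 1: start y=9.280, vy=11.180 → t=2.926, apex=15.651, x_land=36.281, impact vy=-17.523
  bounce: vy ← 0.76·17.523 = 13.318
Arc 2: start y=0.000, vy=13.318 → t=2.715, apex=9.040, x_land=69.949, impact vy=-13.318
  bounce: vy ← 0.76·13.318 = 10.121
Arc 3: start y=0.000, vy=10.121 → t=2.063, apex=5.221, x_land=95.536, impact vy=-10.121
  bounce: vy ← 0.76·10.121 = 7.692
Arc 4: start y=0.000, vy=7.692 → t=1.568, apex=3.016, x_land=114.983, impact vy=-7.692
  bounce: vy ← 0.76·7.692 = 5.846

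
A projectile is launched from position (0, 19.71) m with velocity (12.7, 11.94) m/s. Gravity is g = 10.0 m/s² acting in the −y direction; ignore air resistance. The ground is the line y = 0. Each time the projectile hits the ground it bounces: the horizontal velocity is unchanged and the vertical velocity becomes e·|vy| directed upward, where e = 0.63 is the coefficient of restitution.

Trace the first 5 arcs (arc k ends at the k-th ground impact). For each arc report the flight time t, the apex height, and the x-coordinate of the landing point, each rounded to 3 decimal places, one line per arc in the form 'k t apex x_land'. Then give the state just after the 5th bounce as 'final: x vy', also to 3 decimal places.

Arc 1: start y=19.710, vy=11.940 → t=3.511, apex=26.838, x_land=44.587, impact vy=-23.168
  bounce: vy ← 0.63·23.168 = 14.596
Arc 2: start y=0.000, vy=14.596 → t=2.919, apex=10.652, x_land=81.661, impact vy=-14.596
  bounce: vy ← 0.63·14.596 = 9.195
Arc 3: start y=0.000, vy=9.195 → t=1.839, apex=4.228, x_land=105.017, impact vy=-9.195
  bounce: vy ← 0.63·9.195 = 5.793
Arc 4: start y=0.000, vy=5.793 → t=1.159, apex=1.678, x_land=119.732, impact vy=-5.793
  bounce: vy ← 0.63·5.793 = 3.650
Arc 5: start y=0.000, vy=3.650 → t=0.730, apex=0.666, x_land=129.002, impact vy=-3.650
  bounce: vy ← 0.63·3.650 = 2.299

1 3.511 26.838 44.587
2 2.919 10.652 81.661
3 1.839 4.228 105.017
4 1.159 1.678 119.732
5 0.730 0.666 129.002
final: 129.002 2.299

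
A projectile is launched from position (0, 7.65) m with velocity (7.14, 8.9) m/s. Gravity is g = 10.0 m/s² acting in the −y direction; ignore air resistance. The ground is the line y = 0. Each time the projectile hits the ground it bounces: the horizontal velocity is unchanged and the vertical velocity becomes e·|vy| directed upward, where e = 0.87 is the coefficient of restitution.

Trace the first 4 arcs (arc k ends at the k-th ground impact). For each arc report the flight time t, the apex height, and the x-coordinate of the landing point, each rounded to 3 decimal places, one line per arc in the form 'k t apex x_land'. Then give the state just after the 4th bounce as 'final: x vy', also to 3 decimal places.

Arc 1: start y=7.650, vy=8.900 → t=2.414, apex=11.611, x_land=17.235, impact vy=-15.238
  bounce: vy ← 0.87·15.238 = 13.257
Arc 2: start y=0.000, vy=13.257 → t=2.651, apex=8.788, x_land=36.166, impact vy=-13.257
  bounce: vy ← 0.87·13.257 = 11.534
Arc 3: start y=0.000, vy=11.534 → t=2.307, apex=6.652, x_land=52.637, impact vy=-11.534
  bounce: vy ← 0.87·11.534 = 10.035
Arc 4: start y=0.000, vy=10.035 → t=2.007, apex=5.035, x_land=66.966, impact vy=-10.035
  bounce: vy ← 0.87·10.035 = 8.730

1 2.414 11.611 17.235
2 2.651 8.788 36.166
3 2.307 6.652 52.637
4 2.007 5.035 66.966
final: 66.966 8.730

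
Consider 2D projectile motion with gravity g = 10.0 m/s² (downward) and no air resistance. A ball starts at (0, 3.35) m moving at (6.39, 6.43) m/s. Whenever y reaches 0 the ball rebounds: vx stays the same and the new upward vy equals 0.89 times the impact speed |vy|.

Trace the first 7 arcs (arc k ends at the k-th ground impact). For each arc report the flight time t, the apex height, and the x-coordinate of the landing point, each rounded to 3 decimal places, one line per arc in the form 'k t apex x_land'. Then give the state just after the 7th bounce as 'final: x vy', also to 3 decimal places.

1 1.684 5.417 10.760
2 1.853 4.291 22.599
3 1.649 3.399 33.136
4 1.468 2.692 42.514
5 1.306 2.133 50.860
6 1.162 1.689 58.289
7 1.035 1.338 64.900
final: 64.900 4.604

Arc 1: start y=3.350, vy=6.430 → t=1.684, apex=5.417, x_land=10.760, impact vy=-10.409
  bounce: vy ← 0.89·10.409 = 9.264
Arc 2: start y=0.000, vy=9.264 → t=1.853, apex=4.291, x_land=22.599, impact vy=-9.264
  bounce: vy ← 0.89·9.264 = 8.245
Arc 3: start y=0.000, vy=8.245 → t=1.649, apex=3.399, x_land=33.136, impact vy=-8.245
  bounce: vy ← 0.89·8.245 = 7.338
Arc 4: start y=0.000, vy=7.338 → t=1.468, apex=2.692, x_land=42.514, impact vy=-7.338
  bounce: vy ← 0.89·7.338 = 6.531
Arc 5: start y=0.000, vy=6.531 → t=1.306, apex=2.133, x_land=50.860, impact vy=-6.531
  bounce: vy ← 0.89·6.531 = 5.812
Arc 6: start y=0.000, vy=5.812 → t=1.162, apex=1.689, x_land=58.289, impact vy=-5.812
  bounce: vy ← 0.89·5.812 = 5.173
Arc 7: start y=0.000, vy=5.173 → t=1.035, apex=1.338, x_land=64.900, impact vy=-5.173
  bounce: vy ← 0.89·5.173 = 4.604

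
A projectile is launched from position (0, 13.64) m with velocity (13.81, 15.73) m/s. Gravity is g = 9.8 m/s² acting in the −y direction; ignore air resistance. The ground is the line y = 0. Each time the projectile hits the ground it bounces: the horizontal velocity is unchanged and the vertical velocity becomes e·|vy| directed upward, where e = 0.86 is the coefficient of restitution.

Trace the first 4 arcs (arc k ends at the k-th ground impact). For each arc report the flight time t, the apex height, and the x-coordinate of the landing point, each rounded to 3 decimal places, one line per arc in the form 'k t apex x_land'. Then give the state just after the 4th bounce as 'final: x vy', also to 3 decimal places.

1 3.920 26.264 54.139
2 3.982 19.425 109.132
3 3.425 14.367 156.426
4 2.945 10.626 197.098
final: 197.098 12.411

Arc 1: start y=13.640, vy=15.730 → t=3.920, apex=26.264, x_land=54.139, impact vy=-22.689
  bounce: vy ← 0.86·22.689 = 19.512
Arc 2: start y=0.000, vy=19.512 → t=3.982, apex=19.425, x_land=109.132, impact vy=-19.512
  bounce: vy ← 0.86·19.512 = 16.781
Arc 3: start y=0.000, vy=16.781 → t=3.425, apex=14.367, x_land=156.426, impact vy=-16.781
  bounce: vy ← 0.86·16.781 = 14.431
Arc 4: start y=0.000, vy=14.431 → t=2.945, apex=10.626, x_land=197.098, impact vy=-14.431
  bounce: vy ← 0.86·14.431 = 12.411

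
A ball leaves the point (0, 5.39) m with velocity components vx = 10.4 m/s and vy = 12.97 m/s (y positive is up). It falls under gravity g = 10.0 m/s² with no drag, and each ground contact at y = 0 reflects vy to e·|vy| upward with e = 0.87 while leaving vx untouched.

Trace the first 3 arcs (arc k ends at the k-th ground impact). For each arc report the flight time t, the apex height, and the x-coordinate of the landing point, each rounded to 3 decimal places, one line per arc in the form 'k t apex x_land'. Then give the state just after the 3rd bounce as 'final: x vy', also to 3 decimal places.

Arc 1: start y=5.390, vy=12.970 → t=2.958, apex=13.801, x_land=30.767, impact vy=-16.614
  bounce: vy ← 0.87·16.614 = 14.454
Arc 2: start y=0.000, vy=14.454 → t=2.891, apex=10.446, x_land=60.832, impact vy=-14.454
  bounce: vy ← 0.87·14.454 = 12.575
Arc 3: start y=0.000, vy=12.575 → t=2.515, apex=7.907, x_land=86.988, impact vy=-12.575
  bounce: vy ← 0.87·12.575 = 10.940

1 2.958 13.801 30.767
2 2.891 10.446 60.832
3 2.515 7.907 86.988
final: 86.988 10.940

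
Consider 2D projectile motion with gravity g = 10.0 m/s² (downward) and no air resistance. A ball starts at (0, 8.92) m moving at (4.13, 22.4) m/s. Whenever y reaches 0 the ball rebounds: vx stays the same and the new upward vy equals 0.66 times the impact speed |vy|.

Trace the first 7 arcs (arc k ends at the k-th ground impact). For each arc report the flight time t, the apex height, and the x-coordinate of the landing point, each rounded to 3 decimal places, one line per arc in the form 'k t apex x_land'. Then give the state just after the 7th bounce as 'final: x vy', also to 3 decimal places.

Arc 1: start y=8.920, vy=22.400 → t=4.848, apex=34.008, x_land=20.022, impact vy=-26.080
  bounce: vy ← 0.66·26.080 = 17.213
Arc 2: start y=0.000, vy=17.213 → t=3.443, apex=14.814, x_land=34.240, impact vy=-17.213
  bounce: vy ← 0.66·17.213 = 11.360
Arc 3: start y=0.000, vy=11.360 → t=2.272, apex=6.453, x_land=43.624, impact vy=-11.360
  bounce: vy ← 0.66·11.360 = 7.498
Arc 4: start y=0.000, vy=7.498 → t=1.500, apex=2.811, x_land=49.817, impact vy=-7.498
  bounce: vy ← 0.66·7.498 = 4.949
Arc 5: start y=0.000, vy=4.949 → t=0.990, apex=1.224, x_land=53.904, impact vy=-4.949
  bounce: vy ← 0.66·4.949 = 3.266
Arc 6: start y=0.000, vy=3.266 → t=0.653, apex=0.533, x_land=56.602, impact vy=-3.266
  bounce: vy ← 0.66·3.266 = 2.156
Arc 7: start y=0.000, vy=2.156 → t=0.431, apex=0.232, x_land=58.383, impact vy=-2.156
  bounce: vy ← 0.66·2.156 = 1.423

1 4.848 34.008 20.022
2 3.443 14.814 34.240
3 2.272 6.453 43.624
4 1.500 2.811 49.817
5 0.990 1.224 53.904
6 0.653 0.533 56.602
7 0.431 0.232 58.383
final: 58.383 1.423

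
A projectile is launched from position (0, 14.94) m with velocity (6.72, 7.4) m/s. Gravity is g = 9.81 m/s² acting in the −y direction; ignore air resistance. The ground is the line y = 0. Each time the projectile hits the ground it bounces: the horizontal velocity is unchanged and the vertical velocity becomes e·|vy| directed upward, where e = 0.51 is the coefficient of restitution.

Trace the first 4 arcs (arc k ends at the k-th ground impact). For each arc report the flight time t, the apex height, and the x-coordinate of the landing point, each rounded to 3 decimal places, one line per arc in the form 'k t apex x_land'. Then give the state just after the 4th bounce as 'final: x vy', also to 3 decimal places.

Arc 1: start y=14.940, vy=7.400 → t=2.656, apex=17.731, x_land=17.846, impact vy=-18.652
  bounce: vy ← 0.51·18.652 = 9.512
Arc 2: start y=0.000, vy=9.512 → t=1.939, apex=4.612, x_land=30.878, impact vy=-9.512
  bounce: vy ← 0.51·9.512 = 4.851
Arc 3: start y=0.000, vy=4.851 → t=0.989, apex=1.200, x_land=37.524, impact vy=-4.851
  bounce: vy ← 0.51·4.851 = 2.474
Arc 4: start y=0.000, vy=2.474 → t=0.504, apex=0.312, x_land=40.914, impact vy=-2.474
  bounce: vy ← 0.51·2.474 = 1.262

1 2.656 17.731 17.846
2 1.939 4.612 30.878
3 0.989 1.200 37.524
4 0.504 0.312 40.914
final: 40.914 1.262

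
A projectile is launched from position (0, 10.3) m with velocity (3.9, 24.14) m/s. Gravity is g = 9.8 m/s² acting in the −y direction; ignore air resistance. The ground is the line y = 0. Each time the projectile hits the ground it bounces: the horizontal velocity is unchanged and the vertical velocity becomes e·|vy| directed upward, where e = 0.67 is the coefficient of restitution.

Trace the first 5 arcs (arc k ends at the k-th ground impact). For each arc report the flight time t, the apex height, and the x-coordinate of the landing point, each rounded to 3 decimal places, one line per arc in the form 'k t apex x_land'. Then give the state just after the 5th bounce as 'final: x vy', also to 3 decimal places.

Arc 1: start y=10.300, vy=24.140 → t=5.322, apex=40.032, x_land=20.754, impact vy=-28.011
  bounce: vy ← 0.67·28.011 = 18.767
Arc 2: start y=0.000, vy=18.767 → t=3.830, apex=17.970, x_land=35.691, impact vy=-18.767
  bounce: vy ← 0.67·18.767 = 12.574
Arc 3: start y=0.000, vy=12.574 → t=2.566, apex=8.067, x_land=45.699, impact vy=-12.574
  bounce: vy ← 0.67·12.574 = 8.425
Arc 4: start y=0.000, vy=8.425 → t=1.719, apex=3.621, x_land=52.405, impact vy=-8.425
  bounce: vy ← 0.67·8.425 = 5.645
Arc 5: start y=0.000, vy=5.645 → t=1.152, apex=1.626, x_land=56.897, impact vy=-5.645
  bounce: vy ← 0.67·5.645 = 3.782

1 5.322 40.032 20.754
2 3.830 17.970 35.691
3 2.566 8.067 45.699
4 1.719 3.621 52.405
5 1.152 1.626 56.897
final: 56.897 3.782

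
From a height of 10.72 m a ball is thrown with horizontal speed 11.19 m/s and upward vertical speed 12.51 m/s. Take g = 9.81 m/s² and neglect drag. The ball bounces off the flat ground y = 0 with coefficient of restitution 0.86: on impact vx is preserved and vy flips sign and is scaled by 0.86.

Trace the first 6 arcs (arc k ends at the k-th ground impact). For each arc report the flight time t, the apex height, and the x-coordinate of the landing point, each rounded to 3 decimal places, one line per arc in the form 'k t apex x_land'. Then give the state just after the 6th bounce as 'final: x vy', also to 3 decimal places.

1 3.228 18.697 36.117
2 3.358 13.828 73.694
3 2.888 10.227 106.010
4 2.484 7.564 133.801
5 2.136 5.594 157.702
6 1.837 4.138 178.257
final: 178.257 7.749

Arc 1: start y=10.720, vy=12.510 → t=3.228, apex=18.697, x_land=36.117, impact vy=-19.153
  bounce: vy ← 0.86·19.153 = 16.471
Arc 2: start y=0.000, vy=16.471 → t=3.358, apex=13.828, x_land=73.694, impact vy=-16.471
  bounce: vy ← 0.86·16.471 = 14.165
Arc 3: start y=0.000, vy=14.165 → t=2.888, apex=10.227, x_land=106.010, impact vy=-14.165
  bounce: vy ← 0.86·14.165 = 12.182
Arc 4: start y=0.000, vy=12.182 → t=2.484, apex=7.564, x_land=133.801, impact vy=-12.182
  bounce: vy ← 0.86·12.182 = 10.477
Arc 5: start y=0.000, vy=10.477 → t=2.136, apex=5.594, x_land=157.702, impact vy=-10.477
  bounce: vy ← 0.86·10.477 = 9.010
Arc 6: start y=0.000, vy=9.010 → t=1.837, apex=4.138, x_land=178.257, impact vy=-9.010
  bounce: vy ← 0.86·9.010 = 7.749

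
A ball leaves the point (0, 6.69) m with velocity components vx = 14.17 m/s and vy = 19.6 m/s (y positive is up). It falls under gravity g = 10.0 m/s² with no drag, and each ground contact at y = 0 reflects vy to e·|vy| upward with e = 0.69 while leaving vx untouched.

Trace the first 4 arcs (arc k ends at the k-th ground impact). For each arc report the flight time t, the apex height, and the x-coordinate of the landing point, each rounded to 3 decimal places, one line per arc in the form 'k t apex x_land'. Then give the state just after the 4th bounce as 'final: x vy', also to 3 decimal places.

1 4.236 25.898 60.022
2 3.141 12.330 104.526
3 2.167 5.870 135.234
4 1.495 2.795 156.422
final: 156.422 5.159

Arc 1: start y=6.690, vy=19.600 → t=4.236, apex=25.898, x_land=60.022, impact vy=-22.759
  bounce: vy ← 0.69·22.759 = 15.704
Arc 2: start y=0.000, vy=15.704 → t=3.141, apex=12.330, x_land=104.526, impact vy=-15.704
  bounce: vy ← 0.69·15.704 = 10.835
Arc 3: start y=0.000, vy=10.835 → t=2.167, apex=5.870, x_land=135.234, impact vy=-10.835
  bounce: vy ← 0.69·10.835 = 7.476
Arc 4: start y=0.000, vy=7.476 → t=1.495, apex=2.795, x_land=156.422, impact vy=-7.476
  bounce: vy ← 0.69·7.476 = 5.159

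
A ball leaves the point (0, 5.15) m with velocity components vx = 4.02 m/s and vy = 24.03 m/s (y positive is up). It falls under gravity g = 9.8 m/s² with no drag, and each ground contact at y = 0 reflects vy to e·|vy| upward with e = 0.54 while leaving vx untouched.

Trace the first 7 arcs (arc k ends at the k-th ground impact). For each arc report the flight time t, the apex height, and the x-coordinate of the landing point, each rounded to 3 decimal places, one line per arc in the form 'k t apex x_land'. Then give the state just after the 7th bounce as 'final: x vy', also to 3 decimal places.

1 5.110 34.611 20.541
2 2.870 10.093 32.080
3 1.550 2.943 38.311
4 0.837 0.858 41.676
5 0.452 0.250 43.493
6 0.244 0.073 44.474
7 0.132 0.021 45.004
final: 45.004 0.349

Arc 1: start y=5.150, vy=24.030 → t=5.110, apex=34.611, x_land=20.541, impact vy=-26.046
  bounce: vy ← 0.54·26.046 = 14.065
Arc 2: start y=0.000, vy=14.065 → t=2.870, apex=10.093, x_land=32.080, impact vy=-14.065
  bounce: vy ← 0.54·14.065 = 7.595
Arc 3: start y=0.000, vy=7.595 → t=1.550, apex=2.943, x_land=38.311, impact vy=-7.595
  bounce: vy ← 0.54·7.595 = 4.101
Arc 4: start y=0.000, vy=4.101 → t=0.837, apex=0.858, x_land=41.676, impact vy=-4.101
  bounce: vy ← 0.54·4.101 = 2.215
Arc 5: start y=0.000, vy=2.215 → t=0.452, apex=0.250, x_land=43.493, impact vy=-2.215
  bounce: vy ← 0.54·2.215 = 1.196
Arc 6: start y=0.000, vy=1.196 → t=0.244, apex=0.073, x_land=44.474, impact vy=-1.196
  bounce: vy ← 0.54·1.196 = 0.646
Arc 7: start y=0.000, vy=0.646 → t=0.132, apex=0.021, x_land=45.004, impact vy=-0.646
  bounce: vy ← 0.54·0.646 = 0.349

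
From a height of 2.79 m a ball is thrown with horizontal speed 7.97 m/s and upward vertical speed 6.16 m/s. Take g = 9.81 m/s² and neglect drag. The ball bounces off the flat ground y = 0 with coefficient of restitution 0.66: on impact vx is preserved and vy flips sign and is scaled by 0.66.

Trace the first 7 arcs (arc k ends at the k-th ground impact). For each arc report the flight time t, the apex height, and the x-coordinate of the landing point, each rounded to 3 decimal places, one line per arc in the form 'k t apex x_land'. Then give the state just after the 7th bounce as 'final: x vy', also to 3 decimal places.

1 1.609 4.724 12.826
2 1.295 2.058 23.151
3 0.855 0.896 29.965
4 0.564 0.390 34.462
5 0.372 0.170 37.430
6 0.246 0.074 39.390
7 0.162 0.032 40.682
final: 40.682 0.525

Arc 1: start y=2.790, vy=6.160 → t=1.609, apex=4.724, x_land=12.826, impact vy=-9.627
  bounce: vy ← 0.66·9.627 = 6.354
Arc 2: start y=0.000, vy=6.354 → t=1.295, apex=2.058, x_land=23.151, impact vy=-6.354
  bounce: vy ← 0.66·6.354 = 4.194
Arc 3: start y=0.000, vy=4.194 → t=0.855, apex=0.896, x_land=29.965, impact vy=-4.194
  bounce: vy ← 0.66·4.194 = 2.768
Arc 4: start y=0.000, vy=2.768 → t=0.564, apex=0.390, x_land=34.462, impact vy=-2.768
  bounce: vy ← 0.66·2.768 = 1.827
Arc 5: start y=0.000, vy=1.827 → t=0.372, apex=0.170, x_land=37.430, impact vy=-1.827
  bounce: vy ← 0.66·1.827 = 1.206
Arc 6: start y=0.000, vy=1.206 → t=0.246, apex=0.074, x_land=39.390, impact vy=-1.206
  bounce: vy ← 0.66·1.206 = 0.796
Arc 7: start y=0.000, vy=0.796 → t=0.162, apex=0.032, x_land=40.682, impact vy=-0.796
  bounce: vy ← 0.66·0.796 = 0.525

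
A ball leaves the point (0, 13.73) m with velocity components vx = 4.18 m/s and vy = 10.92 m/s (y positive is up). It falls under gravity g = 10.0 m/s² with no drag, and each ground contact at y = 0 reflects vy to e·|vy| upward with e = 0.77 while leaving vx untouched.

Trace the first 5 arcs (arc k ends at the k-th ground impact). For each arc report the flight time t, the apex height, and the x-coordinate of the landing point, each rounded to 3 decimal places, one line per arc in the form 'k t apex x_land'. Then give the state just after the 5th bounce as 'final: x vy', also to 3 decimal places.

1 3.077 19.692 12.860
2 3.056 11.676 25.635
3 2.353 6.922 35.472
4 1.812 4.104 43.046
5 1.395 2.433 48.878
final: 48.878 5.372

Arc 1: start y=13.730, vy=10.920 → t=3.077, apex=19.692, x_land=12.860, impact vy=-19.846
  bounce: vy ← 0.77·19.846 = 15.281
Arc 2: start y=0.000, vy=15.281 → t=3.056, apex=11.676, x_land=25.635, impact vy=-15.281
  bounce: vy ← 0.77·15.281 = 11.766
Arc 3: start y=0.000, vy=11.766 → t=2.353, apex=6.922, x_land=35.472, impact vy=-11.766
  bounce: vy ← 0.77·11.766 = 9.060
Arc 4: start y=0.000, vy=9.060 → t=1.812, apex=4.104, x_land=43.046, impact vy=-9.060
  bounce: vy ← 0.77·9.060 = 6.976
Arc 5: start y=0.000, vy=6.976 → t=1.395, apex=2.433, x_land=48.878, impact vy=-6.976
  bounce: vy ← 0.77·6.976 = 5.372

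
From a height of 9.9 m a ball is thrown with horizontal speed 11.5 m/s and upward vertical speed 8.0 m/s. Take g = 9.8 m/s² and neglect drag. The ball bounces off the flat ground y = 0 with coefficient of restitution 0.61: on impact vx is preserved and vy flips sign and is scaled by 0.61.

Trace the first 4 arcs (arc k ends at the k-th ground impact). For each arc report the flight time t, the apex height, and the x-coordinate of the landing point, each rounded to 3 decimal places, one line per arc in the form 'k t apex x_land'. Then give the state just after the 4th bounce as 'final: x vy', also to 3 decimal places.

Arc 1: start y=9.900, vy=8.000 → t=2.455, apex=13.165, x_land=28.238, impact vy=-16.064
  bounce: vy ← 0.61·16.064 = 9.799
Arc 2: start y=0.000, vy=9.799 → t=2.000, apex=4.899, x_land=51.235, impact vy=-9.799
  bounce: vy ← 0.61·9.799 = 5.977
Arc 3: start y=0.000, vy=5.977 → t=1.220, apex=1.823, x_land=65.263, impact vy=-5.977
  bounce: vy ← 0.61·5.977 = 3.646
Arc 4: start y=0.000, vy=3.646 → t=0.744, apex=0.678, x_land=73.821, impact vy=-3.646
  bounce: vy ← 0.61·3.646 = 2.224

1 2.455 13.165 28.238
2 2.000 4.899 51.235
3 1.220 1.823 65.263
4 0.744 0.678 73.821
final: 73.821 2.224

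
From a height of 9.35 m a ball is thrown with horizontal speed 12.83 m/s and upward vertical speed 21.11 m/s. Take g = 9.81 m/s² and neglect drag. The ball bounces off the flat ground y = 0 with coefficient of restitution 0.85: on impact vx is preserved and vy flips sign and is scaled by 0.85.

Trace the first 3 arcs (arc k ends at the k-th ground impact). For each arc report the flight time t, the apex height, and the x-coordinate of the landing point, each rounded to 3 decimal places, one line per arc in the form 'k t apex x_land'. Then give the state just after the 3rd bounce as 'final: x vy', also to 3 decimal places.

1 4.709 32.063 60.411
2 4.346 23.166 116.176
3 3.694 16.737 163.576
final: 163.576 15.403

Arc 1: start y=9.350, vy=21.110 → t=4.709, apex=32.063, x_land=60.411, impact vy=-25.081
  bounce: vy ← 0.85·25.081 = 21.319
Arc 2: start y=0.000, vy=21.319 → t=4.346, apex=23.166, x_land=116.176, impact vy=-21.319
  bounce: vy ← 0.85·21.319 = 18.121
Arc 3: start y=0.000, vy=18.121 → t=3.694, apex=16.737, x_land=163.576, impact vy=-18.121
  bounce: vy ← 0.85·18.121 = 15.403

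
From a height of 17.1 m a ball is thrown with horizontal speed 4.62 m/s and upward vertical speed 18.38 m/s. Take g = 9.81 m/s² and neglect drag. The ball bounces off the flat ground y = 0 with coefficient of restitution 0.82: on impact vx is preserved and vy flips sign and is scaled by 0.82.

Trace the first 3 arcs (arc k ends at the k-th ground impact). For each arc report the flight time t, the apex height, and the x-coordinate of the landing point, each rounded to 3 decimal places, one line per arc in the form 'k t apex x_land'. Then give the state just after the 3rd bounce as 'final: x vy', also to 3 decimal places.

Arc 1: start y=17.100, vy=18.380 → t=4.519, apex=34.318, x_land=20.876, impact vy=-25.949
  bounce: vy ← 0.82·25.949 = 21.278
Arc 2: start y=0.000, vy=21.278 → t=4.338, apex=23.076, x_land=40.918, impact vy=-21.278
  bounce: vy ← 0.82·21.278 = 17.448
Arc 3: start y=0.000, vy=17.448 → t=3.557, apex=15.516, x_land=57.352, impact vy=-17.448
  bounce: vy ← 0.82·17.448 = 14.307

1 4.519 34.318 20.876
2 4.338 23.076 40.918
3 3.557 15.516 57.352
final: 57.352 14.307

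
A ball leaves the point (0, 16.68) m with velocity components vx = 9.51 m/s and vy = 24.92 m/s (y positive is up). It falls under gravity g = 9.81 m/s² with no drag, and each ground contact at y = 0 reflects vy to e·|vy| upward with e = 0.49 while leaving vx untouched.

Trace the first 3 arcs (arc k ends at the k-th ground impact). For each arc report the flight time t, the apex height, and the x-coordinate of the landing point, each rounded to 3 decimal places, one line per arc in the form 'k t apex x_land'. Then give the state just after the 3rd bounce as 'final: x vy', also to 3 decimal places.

Arc 1: start y=16.680, vy=24.920 → t=5.679, apex=48.332, x_land=54.010, impact vy=-30.794
  bounce: vy ← 0.49·30.794 = 15.089
Arc 2: start y=0.000, vy=15.089 → t=3.076, apex=11.604, x_land=83.265, impact vy=-15.089
  bounce: vy ← 0.49·15.089 = 7.394
Arc 3: start y=0.000, vy=7.394 → t=1.507, apex=2.786, x_land=97.600, impact vy=-7.394
  bounce: vy ← 0.49·7.394 = 3.623

1 5.679 48.332 54.010
2 3.076 11.604 83.265
3 1.507 2.786 97.600
final: 97.600 3.623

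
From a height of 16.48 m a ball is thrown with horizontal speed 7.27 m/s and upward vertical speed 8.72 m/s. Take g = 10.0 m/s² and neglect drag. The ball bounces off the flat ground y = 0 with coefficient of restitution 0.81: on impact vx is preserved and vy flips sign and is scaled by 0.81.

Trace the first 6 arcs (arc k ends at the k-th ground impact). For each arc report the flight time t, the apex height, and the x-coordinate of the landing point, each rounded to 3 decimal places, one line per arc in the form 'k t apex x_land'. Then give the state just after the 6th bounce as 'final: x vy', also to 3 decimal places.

1 2.886 20.282 20.982
2 3.263 13.307 44.702
3 2.643 8.731 63.915
4 2.141 5.728 79.478
5 1.734 3.758 92.084
6 1.405 2.466 102.295
final: 102.295 5.688

Arc 1: start y=16.480, vy=8.720 → t=2.886, apex=20.282, x_land=20.982, impact vy=-20.140
  bounce: vy ← 0.81·20.140 = 16.314
Arc 2: start y=0.000, vy=16.314 → t=3.263, apex=13.307, x_land=44.702, impact vy=-16.314
  bounce: vy ← 0.81·16.314 = 13.214
Arc 3: start y=0.000, vy=13.214 → t=2.643, apex=8.731, x_land=63.915, impact vy=-13.214
  bounce: vy ← 0.81·13.214 = 10.703
Arc 4: start y=0.000, vy=10.703 → t=2.141, apex=5.728, x_land=79.478, impact vy=-10.703
  bounce: vy ← 0.81·10.703 = 8.670
Arc 5: start y=0.000, vy=8.670 → t=1.734, apex=3.758, x_land=92.084, impact vy=-8.670
  bounce: vy ← 0.81·8.670 = 7.023
Arc 6: start y=0.000, vy=7.023 → t=1.405, apex=2.466, x_land=102.295, impact vy=-7.023
  bounce: vy ← 0.81·7.023 = 5.688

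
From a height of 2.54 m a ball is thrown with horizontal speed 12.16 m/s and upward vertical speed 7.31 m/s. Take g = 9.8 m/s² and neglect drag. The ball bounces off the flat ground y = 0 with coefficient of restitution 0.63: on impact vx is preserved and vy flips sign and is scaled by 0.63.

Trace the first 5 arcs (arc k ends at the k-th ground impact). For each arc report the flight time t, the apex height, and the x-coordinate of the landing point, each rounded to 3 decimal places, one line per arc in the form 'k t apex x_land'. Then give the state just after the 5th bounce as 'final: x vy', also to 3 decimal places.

1 1.783 5.266 21.677
2 1.306 2.090 37.561
3 0.823 0.830 47.568
4 0.518 0.329 53.872
5 0.327 0.131 57.844
final: 57.844 1.008

Arc 1: start y=2.540, vy=7.310 → t=1.783, apex=5.266, x_land=21.677, impact vy=-10.160
  bounce: vy ← 0.63·10.160 = 6.401
Arc 2: start y=0.000, vy=6.401 → t=1.306, apex=2.090, x_land=37.561, impact vy=-6.401
  bounce: vy ← 0.63·6.401 = 4.032
Arc 3: start y=0.000, vy=4.032 → t=0.823, apex=0.830, x_land=47.568, impact vy=-4.032
  bounce: vy ← 0.63·4.032 = 2.540
Arc 4: start y=0.000, vy=2.540 → t=0.518, apex=0.329, x_land=53.872, impact vy=-2.540
  bounce: vy ← 0.63·2.540 = 1.600
Arc 5: start y=0.000, vy=1.600 → t=0.327, apex=0.131, x_land=57.844, impact vy=-1.600
  bounce: vy ← 0.63·1.600 = 1.008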